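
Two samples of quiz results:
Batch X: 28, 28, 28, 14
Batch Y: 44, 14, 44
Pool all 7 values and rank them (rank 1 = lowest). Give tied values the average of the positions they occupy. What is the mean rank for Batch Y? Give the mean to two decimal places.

4.83

Sorted (ascending): 14, 14, 28, 28, 28, 44, 44
The 2 values of 14 occupy positions 1–2 → average rank (1+2)/2 = 1.5.
The 3 values of 28 occupy positions 3–5 → average rank 4.
The 2 values of 44 occupy positions 6–7 → average rank (6+7)/2 = 6.5.
Batch Y values → pooled ranks: 44→6.5, 14→1.5, 44→6.5
Mean rank = (6.5 + 1.5 + 6.5) / 3 = 4.83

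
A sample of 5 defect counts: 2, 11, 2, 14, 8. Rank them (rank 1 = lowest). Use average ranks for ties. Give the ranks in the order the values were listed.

Sorted (ascending): 2, 2, 8, 11, 14
The 2 values of 2 occupy positions 1–2 → average rank (1+2)/2 = 1.5.

1.5, 4, 1.5, 5, 3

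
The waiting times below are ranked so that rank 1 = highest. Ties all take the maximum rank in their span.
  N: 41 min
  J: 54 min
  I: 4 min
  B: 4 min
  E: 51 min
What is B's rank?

Sorted (descending): 54, 51, 41, 4, 4
The 2 values of 4 occupy positions 4–5 → each gets rank 5.
B has value 4 min → rank 5.

5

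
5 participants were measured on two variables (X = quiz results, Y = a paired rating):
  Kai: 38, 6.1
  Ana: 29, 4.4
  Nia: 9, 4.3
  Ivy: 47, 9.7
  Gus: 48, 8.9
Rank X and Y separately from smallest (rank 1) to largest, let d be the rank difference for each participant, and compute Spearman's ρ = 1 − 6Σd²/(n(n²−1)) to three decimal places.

0.900

Ranks of variable 1: 3, 2, 1, 4, 5
Ranks of variable 2: 3, 2, 1, 5, 4
d = r₁ − r₂: 0, 0, 0, -1, 1
d²: 0, 0, 0, 1, 1; Σd² = 2
ρ = 1 − 6·2/(5·24) = 1 − 12/120 = 0.900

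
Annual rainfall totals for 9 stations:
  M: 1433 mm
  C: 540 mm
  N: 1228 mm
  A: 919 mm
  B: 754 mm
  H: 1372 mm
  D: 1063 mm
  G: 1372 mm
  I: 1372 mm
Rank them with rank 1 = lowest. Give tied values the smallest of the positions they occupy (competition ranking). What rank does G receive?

6

Sorted (ascending): 540, 754, 919, 1063, 1228, 1372, 1372, 1372, 1433
The 3 values of 1372 occupy positions 6–8 → each gets rank 6.
G has value 1372 mm → rank 6.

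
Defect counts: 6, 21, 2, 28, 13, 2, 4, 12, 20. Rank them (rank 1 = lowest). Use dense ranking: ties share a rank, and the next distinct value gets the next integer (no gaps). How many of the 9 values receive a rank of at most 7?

8

Sorted (ascending): 2, 2, 4, 6, 12, 13, 20, 21, 28
The 2 values of 2 share dense rank 1.
Remaining distinct values take the next consecutive integers.
Ranks ≤ 7: {1, 1, 2, 3, 4, 5, 6, 7} → 8 values.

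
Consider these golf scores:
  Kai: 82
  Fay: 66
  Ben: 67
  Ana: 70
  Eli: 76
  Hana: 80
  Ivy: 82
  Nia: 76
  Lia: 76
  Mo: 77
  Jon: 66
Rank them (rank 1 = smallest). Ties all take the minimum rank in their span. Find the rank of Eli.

5

Sorted (ascending): 66, 66, 67, 70, 76, 76, 76, 77, 80, 82, 82
The 2 values of 66 occupy positions 1–2 → each gets rank 1.
The 3 values of 76 occupy positions 5–7 → each gets rank 5.
The 2 values of 82 occupy positions 10–11 → each gets rank 10.
Eli has value 76 → rank 5.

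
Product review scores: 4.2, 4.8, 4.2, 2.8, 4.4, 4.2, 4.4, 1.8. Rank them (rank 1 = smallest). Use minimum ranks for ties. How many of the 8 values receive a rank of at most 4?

5

Sorted (ascending): 1.8, 2.8, 4.2, 4.2, 4.2, 4.4, 4.4, 4.8
The 3 values of 4.2 occupy positions 3–5 → each gets rank 3.
The 2 values of 4.4 occupy positions 6–7 → each gets rank 6.
Ranks ≤ 4: {1, 2, 3, 3, 3} → 5 values.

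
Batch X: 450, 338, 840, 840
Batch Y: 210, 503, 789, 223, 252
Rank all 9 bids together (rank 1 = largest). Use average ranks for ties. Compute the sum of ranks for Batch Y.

Sorted (descending): 840, 840, 789, 503, 450, 338, 252, 223, 210
The 2 values of 840 occupy positions 1–2 → average rank (1+2)/2 = 1.5.
Batch Y values → pooled ranks: 210→9, 503→4, 789→3, 223→8, 252→7
Rank sum = 9 + 4 + 3 + 8 + 7 = 31

31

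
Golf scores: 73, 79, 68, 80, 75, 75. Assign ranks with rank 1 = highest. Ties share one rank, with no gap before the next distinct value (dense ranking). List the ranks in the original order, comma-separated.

Sorted (descending): 80, 79, 75, 75, 73, 68
The 2 values of 75 share dense rank 3.
Remaining distinct values take the next consecutive integers.

4, 2, 5, 1, 3, 3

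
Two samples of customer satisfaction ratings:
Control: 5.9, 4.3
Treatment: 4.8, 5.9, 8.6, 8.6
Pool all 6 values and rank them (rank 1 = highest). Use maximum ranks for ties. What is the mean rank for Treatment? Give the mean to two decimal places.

3.25

Sorted (descending): 8.6, 8.6, 5.9, 5.9, 4.8, 4.3
The 2 values of 8.6 occupy positions 1–2 → each gets rank 2.
The 2 values of 5.9 occupy positions 3–4 → each gets rank 4.
Treatment values → pooled ranks: 4.8→5, 5.9→4, 8.6→2, 8.6→2
Mean rank = (5 + 4 + 2 + 2) / 4 = 3.25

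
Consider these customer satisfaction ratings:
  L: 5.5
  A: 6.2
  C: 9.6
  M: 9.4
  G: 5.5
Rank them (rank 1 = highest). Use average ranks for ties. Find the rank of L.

Sorted (descending): 9.6, 9.4, 6.2, 5.5, 5.5
The 2 values of 5.5 occupy positions 4–5 → average rank (4+5)/2 = 4.5.
L has value 5.5 → rank 4.5.

4.5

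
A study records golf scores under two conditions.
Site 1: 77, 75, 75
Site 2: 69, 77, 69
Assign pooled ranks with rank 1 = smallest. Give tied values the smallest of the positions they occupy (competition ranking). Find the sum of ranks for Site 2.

7

Sorted (ascending): 69, 69, 75, 75, 77, 77
The 2 values of 69 occupy positions 1–2 → each gets rank 1.
The 2 values of 75 occupy positions 3–4 → each gets rank 3.
The 2 values of 77 occupy positions 5–6 → each gets rank 5.
Site 2 values → pooled ranks: 69→1, 77→5, 69→1
Rank sum = 1 + 5 + 1 = 7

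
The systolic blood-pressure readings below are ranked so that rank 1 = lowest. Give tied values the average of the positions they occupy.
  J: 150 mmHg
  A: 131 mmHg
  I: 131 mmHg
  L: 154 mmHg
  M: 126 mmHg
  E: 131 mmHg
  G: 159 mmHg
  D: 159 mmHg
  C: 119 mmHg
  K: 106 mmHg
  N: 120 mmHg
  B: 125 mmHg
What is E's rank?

7

Sorted (ascending): 106, 119, 120, 125, 126, 131, 131, 131, 150, 154, 159, 159
The 3 values of 131 occupy positions 6–8 → average rank 7.
The 2 values of 159 occupy positions 11–12 → average rank (11+12)/2 = 11.5.
E has value 131 mmHg → rank 7.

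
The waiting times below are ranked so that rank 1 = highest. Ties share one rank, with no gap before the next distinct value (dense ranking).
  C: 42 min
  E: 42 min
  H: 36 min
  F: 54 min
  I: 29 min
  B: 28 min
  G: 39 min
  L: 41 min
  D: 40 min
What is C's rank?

Sorted (descending): 54, 42, 42, 41, 40, 39, 36, 29, 28
The 2 values of 42 share dense rank 2.
Remaining distinct values take the next consecutive integers.
C has value 42 min → rank 2.

2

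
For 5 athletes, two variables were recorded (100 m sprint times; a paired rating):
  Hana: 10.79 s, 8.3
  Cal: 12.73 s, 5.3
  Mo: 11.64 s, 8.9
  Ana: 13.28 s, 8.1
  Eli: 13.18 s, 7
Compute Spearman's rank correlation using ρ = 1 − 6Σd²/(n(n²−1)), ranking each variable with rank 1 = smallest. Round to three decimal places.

Ranks of variable 1: 1, 3, 2, 5, 4
Ranks of variable 2: 4, 1, 5, 3, 2
d = r₁ − r₂: -3, 2, -3, 2, 2
d²: 9, 4, 9, 4, 4; Σd² = 30
ρ = 1 − 6·30/(5·24) = 1 − 180/120 = -0.500

-0.500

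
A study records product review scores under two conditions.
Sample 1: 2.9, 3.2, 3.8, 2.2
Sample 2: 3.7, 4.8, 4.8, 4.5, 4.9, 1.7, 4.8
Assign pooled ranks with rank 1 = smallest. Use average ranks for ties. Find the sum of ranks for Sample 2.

51

Sorted (ascending): 1.7, 2.2, 2.9, 3.2, 3.7, 3.8, 4.5, 4.8, 4.8, 4.8, 4.9
The 3 values of 4.8 occupy positions 8–10 → average rank 9.
Sample 2 values → pooled ranks: 3.7→5, 4.8→9, 4.8→9, 4.5→7, 4.9→11, 1.7→1, 4.8→9
Rank sum = 5 + 9 + 9 + 7 + 11 + 1 + 9 = 51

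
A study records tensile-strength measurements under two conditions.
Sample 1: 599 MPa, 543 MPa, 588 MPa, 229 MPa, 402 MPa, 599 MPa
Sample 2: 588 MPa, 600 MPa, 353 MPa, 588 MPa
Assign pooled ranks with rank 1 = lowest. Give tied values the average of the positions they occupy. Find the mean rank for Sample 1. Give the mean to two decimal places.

5.17

Sorted (ascending): 229, 353, 402, 543, 588, 588, 588, 599, 599, 600
The 3 values of 588 occupy positions 5–7 → average rank 6.
The 2 values of 599 occupy positions 8–9 → average rank (8+9)/2 = 8.5.
Sample 1 values → pooled ranks: 599→8.5, 543→4, 588→6, 229→1, 402→3, 599→8.5
Mean rank = (8.5 + 4 + 6 + 1 + 3 + 8.5) / 6 = 5.17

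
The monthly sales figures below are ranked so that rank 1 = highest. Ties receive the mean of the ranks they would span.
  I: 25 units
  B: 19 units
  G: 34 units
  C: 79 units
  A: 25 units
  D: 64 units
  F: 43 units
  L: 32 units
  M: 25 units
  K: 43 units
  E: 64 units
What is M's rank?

Sorted (descending): 79, 64, 64, 43, 43, 34, 32, 25, 25, 25, 19
The 2 values of 64 occupy positions 2–3 → average rank (2+3)/2 = 2.5.
The 2 values of 43 occupy positions 4–5 → average rank (4+5)/2 = 4.5.
The 3 values of 25 occupy positions 8–10 → average rank 9.
M has value 25 units → rank 9.

9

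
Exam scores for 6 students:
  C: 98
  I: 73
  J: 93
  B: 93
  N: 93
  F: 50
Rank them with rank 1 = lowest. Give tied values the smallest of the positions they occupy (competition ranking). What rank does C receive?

6

Sorted (ascending): 50, 73, 93, 93, 93, 98
The 3 values of 93 occupy positions 3–5 → each gets rank 3.
C has value 98 → rank 6.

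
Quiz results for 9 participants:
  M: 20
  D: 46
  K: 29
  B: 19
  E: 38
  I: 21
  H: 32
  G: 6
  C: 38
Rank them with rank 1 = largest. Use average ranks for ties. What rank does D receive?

1

Sorted (descending): 46, 38, 38, 32, 29, 21, 20, 19, 6
The 2 values of 38 occupy positions 2–3 → average rank (2+3)/2 = 2.5.
D has value 46 → rank 1.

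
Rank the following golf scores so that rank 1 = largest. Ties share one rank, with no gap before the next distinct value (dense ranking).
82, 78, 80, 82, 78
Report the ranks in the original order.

Sorted (descending): 82, 82, 80, 78, 78
The 2 values of 82 share dense rank 1.
The 2 values of 78 share dense rank 3.
Remaining distinct values take the next consecutive integers.

1, 3, 2, 1, 3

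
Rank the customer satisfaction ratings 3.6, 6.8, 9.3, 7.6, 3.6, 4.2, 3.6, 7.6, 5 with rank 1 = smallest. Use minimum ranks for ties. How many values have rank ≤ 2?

3

Sorted (ascending): 3.6, 3.6, 3.6, 4.2, 5, 6.8, 7.6, 7.6, 9.3
The 3 values of 3.6 occupy positions 1–3 → each gets rank 1.
The 2 values of 7.6 occupy positions 7–8 → each gets rank 7.
Ranks ≤ 2: {1, 1, 1} → 3 values.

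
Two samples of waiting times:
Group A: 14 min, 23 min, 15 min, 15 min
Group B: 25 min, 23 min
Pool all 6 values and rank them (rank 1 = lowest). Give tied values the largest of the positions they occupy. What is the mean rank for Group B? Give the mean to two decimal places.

5.50

Sorted (ascending): 14, 15, 15, 23, 23, 25
The 2 values of 15 occupy positions 2–3 → each gets rank 3.
The 2 values of 23 occupy positions 4–5 → each gets rank 5.
Group B values → pooled ranks: 25→6, 23→5
Mean rank = (6 + 5) / 2 = 5.50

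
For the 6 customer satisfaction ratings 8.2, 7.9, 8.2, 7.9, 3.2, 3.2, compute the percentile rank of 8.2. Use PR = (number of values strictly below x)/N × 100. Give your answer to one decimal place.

N = 6.
Strictly below 8.2: 4. Equal to 8.2: 2.
PR = 4/6 × 100 = 66.7

66.7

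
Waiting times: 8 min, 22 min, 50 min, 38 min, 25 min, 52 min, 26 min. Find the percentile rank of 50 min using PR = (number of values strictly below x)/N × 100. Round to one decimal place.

71.4

N = 7.
Strictly below 50: 5. Equal to 50: 1.
PR = 5/7 × 100 = 71.4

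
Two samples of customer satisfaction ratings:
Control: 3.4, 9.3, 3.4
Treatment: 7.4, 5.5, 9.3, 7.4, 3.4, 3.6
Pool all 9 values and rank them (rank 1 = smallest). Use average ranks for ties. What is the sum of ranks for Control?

Sorted (ascending): 3.4, 3.4, 3.4, 3.6, 5.5, 7.4, 7.4, 9.3, 9.3
The 3 values of 3.4 occupy positions 1–3 → average rank 2.
The 2 values of 7.4 occupy positions 6–7 → average rank (6+7)/2 = 6.5.
The 2 values of 9.3 occupy positions 8–9 → average rank (8+9)/2 = 8.5.
Control values → pooled ranks: 3.4→2, 9.3→8.5, 3.4→2
Rank sum = 2 + 8.5 + 2 = 12.5

12.5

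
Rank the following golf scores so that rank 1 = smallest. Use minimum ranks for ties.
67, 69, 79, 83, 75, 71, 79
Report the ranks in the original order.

Sorted (ascending): 67, 69, 71, 75, 79, 79, 83
The 2 values of 79 occupy positions 5–6 → each gets rank 5.

1, 2, 5, 7, 4, 3, 5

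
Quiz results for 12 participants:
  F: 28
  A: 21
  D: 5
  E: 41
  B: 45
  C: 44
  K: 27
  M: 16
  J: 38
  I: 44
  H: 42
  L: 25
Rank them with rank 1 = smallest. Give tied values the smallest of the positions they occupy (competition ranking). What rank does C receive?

10

Sorted (ascending): 5, 16, 21, 25, 27, 28, 38, 41, 42, 44, 44, 45
The 2 values of 44 occupy positions 10–11 → each gets rank 10.
C has value 44 → rank 10.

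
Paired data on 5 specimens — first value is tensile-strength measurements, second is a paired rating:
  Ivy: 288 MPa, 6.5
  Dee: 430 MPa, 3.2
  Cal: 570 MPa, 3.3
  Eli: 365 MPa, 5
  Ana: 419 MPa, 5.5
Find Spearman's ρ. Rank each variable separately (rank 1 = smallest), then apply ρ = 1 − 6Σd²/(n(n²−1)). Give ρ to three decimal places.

Ranks of variable 1: 1, 4, 5, 2, 3
Ranks of variable 2: 5, 1, 2, 3, 4
d = r₁ − r₂: -4, 3, 3, -1, -1
d²: 16, 9, 9, 1, 1; Σd² = 36
ρ = 1 − 6·36/(5·24) = 1 − 216/120 = -0.800

-0.800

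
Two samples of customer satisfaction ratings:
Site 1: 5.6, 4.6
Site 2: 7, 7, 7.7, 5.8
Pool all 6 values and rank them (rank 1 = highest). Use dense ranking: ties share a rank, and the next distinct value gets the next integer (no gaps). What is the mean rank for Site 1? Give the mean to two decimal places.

Sorted (descending): 7.7, 7, 7, 5.8, 5.6, 4.6
The 2 values of 7 share dense rank 2.
Remaining distinct values take the next consecutive integers.
Site 1 values → pooled ranks: 5.6→4, 4.6→5
Mean rank = (4 + 5) / 2 = 4.50

4.50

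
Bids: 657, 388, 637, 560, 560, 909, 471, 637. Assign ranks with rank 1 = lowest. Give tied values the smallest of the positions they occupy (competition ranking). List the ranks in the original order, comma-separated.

Sorted (ascending): 388, 471, 560, 560, 637, 637, 657, 909
The 2 values of 560 occupy positions 3–4 → each gets rank 3.
The 2 values of 637 occupy positions 5–6 → each gets rank 5.

7, 1, 5, 3, 3, 8, 2, 5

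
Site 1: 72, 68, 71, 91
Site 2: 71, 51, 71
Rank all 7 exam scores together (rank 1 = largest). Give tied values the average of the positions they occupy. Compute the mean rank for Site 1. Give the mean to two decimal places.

Sorted (descending): 91, 72, 71, 71, 71, 68, 51
The 3 values of 71 occupy positions 3–5 → average rank 4.
Site 1 values → pooled ranks: 72→2, 68→6, 71→4, 91→1
Mean rank = (2 + 6 + 4 + 1) / 4 = 3.25

3.25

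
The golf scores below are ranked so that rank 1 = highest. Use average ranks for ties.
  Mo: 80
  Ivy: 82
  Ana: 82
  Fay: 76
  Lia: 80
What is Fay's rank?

Sorted (descending): 82, 82, 80, 80, 76
The 2 values of 82 occupy positions 1–2 → average rank (1+2)/2 = 1.5.
The 2 values of 80 occupy positions 3–4 → average rank (3+4)/2 = 3.5.
Fay has value 76 → rank 5.

5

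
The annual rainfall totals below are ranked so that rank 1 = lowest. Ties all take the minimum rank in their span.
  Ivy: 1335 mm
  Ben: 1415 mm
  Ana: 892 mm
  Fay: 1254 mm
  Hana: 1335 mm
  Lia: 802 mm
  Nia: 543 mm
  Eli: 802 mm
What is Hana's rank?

Sorted (ascending): 543, 802, 802, 892, 1254, 1335, 1335, 1415
The 2 values of 802 occupy positions 2–3 → each gets rank 2.
The 2 values of 1335 occupy positions 6–7 → each gets rank 6.
Hana has value 1335 mm → rank 6.

6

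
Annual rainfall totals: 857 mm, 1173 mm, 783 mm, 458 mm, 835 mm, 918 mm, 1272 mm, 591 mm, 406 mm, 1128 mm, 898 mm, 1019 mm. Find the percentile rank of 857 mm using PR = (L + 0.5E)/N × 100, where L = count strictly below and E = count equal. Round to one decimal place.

N = 12.
Strictly below 857: 5. Equal to 857: 1.
PR = (5 + 0.5·1)/12 × 100 = 45.8

45.8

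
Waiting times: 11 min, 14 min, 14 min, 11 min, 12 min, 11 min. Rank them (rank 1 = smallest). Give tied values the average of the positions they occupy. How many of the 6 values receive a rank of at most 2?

Sorted (ascending): 11, 11, 11, 12, 14, 14
The 3 values of 11 occupy positions 1–3 → average rank 2.
The 2 values of 14 occupy positions 5–6 → average rank (5+6)/2 = 5.5.
Ranks ≤ 2: {2, 2, 2} → 3 values.

3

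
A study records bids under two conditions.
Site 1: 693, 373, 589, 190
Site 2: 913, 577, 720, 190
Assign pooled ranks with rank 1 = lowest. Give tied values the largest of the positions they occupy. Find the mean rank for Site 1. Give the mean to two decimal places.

4.00

Sorted (ascending): 190, 190, 373, 577, 589, 693, 720, 913
The 2 values of 190 occupy positions 1–2 → each gets rank 2.
Site 1 values → pooled ranks: 693→6, 373→3, 589→5, 190→2
Mean rank = (6 + 3 + 5 + 2) / 4 = 4.00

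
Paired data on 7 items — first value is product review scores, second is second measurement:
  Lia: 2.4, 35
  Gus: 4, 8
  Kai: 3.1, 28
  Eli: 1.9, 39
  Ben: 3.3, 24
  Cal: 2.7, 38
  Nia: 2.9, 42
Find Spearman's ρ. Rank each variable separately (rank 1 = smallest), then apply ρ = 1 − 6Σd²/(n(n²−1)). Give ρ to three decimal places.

Ranks of variable 1: 2, 7, 5, 1, 6, 3, 4
Ranks of variable 2: 4, 1, 3, 6, 2, 5, 7
d = r₁ − r₂: -2, 6, 2, -5, 4, -2, -3
d²: 4, 36, 4, 25, 16, 4, 9; Σd² = 98
ρ = 1 − 6·98/(7·48) = 1 − 588/336 = -0.750

-0.750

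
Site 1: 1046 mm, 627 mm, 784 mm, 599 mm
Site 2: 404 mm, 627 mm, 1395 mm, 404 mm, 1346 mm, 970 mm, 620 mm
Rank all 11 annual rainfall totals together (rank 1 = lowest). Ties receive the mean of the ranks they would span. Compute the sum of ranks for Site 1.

24.5

Sorted (ascending): 404, 404, 599, 620, 627, 627, 784, 970, 1046, 1346, 1395
The 2 values of 404 occupy positions 1–2 → average rank (1+2)/2 = 1.5.
The 2 values of 627 occupy positions 5–6 → average rank (5+6)/2 = 5.5.
Site 1 values → pooled ranks: 1046→9, 627→5.5, 784→7, 599→3
Rank sum = 9 + 5.5 + 7 + 3 = 24.5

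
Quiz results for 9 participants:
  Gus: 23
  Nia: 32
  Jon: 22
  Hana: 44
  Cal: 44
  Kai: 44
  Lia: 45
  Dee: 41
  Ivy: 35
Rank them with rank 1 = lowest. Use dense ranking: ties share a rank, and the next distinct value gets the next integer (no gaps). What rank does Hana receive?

6

Sorted (ascending): 22, 23, 32, 35, 41, 44, 44, 44, 45
The 3 values of 44 share dense rank 6.
Remaining distinct values take the next consecutive integers.
Hana has value 44 → rank 6.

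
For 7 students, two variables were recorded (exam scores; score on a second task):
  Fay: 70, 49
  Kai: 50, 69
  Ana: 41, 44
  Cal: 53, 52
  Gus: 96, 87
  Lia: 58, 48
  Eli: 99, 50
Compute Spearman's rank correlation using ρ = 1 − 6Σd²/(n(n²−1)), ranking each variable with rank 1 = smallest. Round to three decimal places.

Ranks of variable 1: 5, 2, 1, 3, 6, 4, 7
Ranks of variable 2: 3, 6, 1, 5, 7, 2, 4
d = r₁ − r₂: 2, -4, 0, -2, -1, 2, 3
d²: 4, 16, 0, 4, 1, 4, 9; Σd² = 38
ρ = 1 − 6·38/(7·48) = 1 − 228/336 = 0.321

0.321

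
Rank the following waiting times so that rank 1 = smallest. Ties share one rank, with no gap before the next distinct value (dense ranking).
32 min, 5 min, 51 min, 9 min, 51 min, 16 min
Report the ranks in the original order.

Sorted (ascending): 5, 9, 16, 32, 51, 51
The 2 values of 51 share dense rank 5.
Remaining distinct values take the next consecutive integers.

4, 1, 5, 2, 5, 3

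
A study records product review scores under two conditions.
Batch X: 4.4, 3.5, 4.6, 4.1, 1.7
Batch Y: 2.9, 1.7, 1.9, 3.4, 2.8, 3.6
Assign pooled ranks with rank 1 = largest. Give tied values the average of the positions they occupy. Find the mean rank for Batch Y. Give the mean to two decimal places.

Sorted (descending): 4.6, 4.4, 4.1, 3.6, 3.5, 3.4, 2.9, 2.8, 1.9, 1.7, 1.7
The 2 values of 1.7 occupy positions 10–11 → average rank (10+11)/2 = 10.5.
Batch Y values → pooled ranks: 2.9→7, 1.7→10.5, 1.9→9, 3.4→6, 2.8→8, 3.6→4
Mean rank = (7 + 10.5 + 9 + 6 + 8 + 4) / 6 = 7.42

7.42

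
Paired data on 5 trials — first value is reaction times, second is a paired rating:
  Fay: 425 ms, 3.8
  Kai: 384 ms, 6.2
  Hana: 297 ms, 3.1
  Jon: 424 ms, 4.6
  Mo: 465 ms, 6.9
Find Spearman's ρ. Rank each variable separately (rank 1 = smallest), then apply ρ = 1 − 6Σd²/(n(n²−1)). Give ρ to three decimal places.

Ranks of variable 1: 4, 2, 1, 3, 5
Ranks of variable 2: 2, 4, 1, 3, 5
d = r₁ − r₂: 2, -2, 0, 0, 0
d²: 4, 4, 0, 0, 0; Σd² = 8
ρ = 1 − 6·8/(5·24) = 1 − 48/120 = 0.600

0.600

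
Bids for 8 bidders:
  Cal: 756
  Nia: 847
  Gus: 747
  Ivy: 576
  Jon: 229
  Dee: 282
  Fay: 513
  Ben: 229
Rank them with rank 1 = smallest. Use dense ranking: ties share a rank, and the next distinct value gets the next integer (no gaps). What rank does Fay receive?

3

Sorted (ascending): 229, 229, 282, 513, 576, 747, 756, 847
The 2 values of 229 share dense rank 1.
Remaining distinct values take the next consecutive integers.
Fay has value 513 → rank 3.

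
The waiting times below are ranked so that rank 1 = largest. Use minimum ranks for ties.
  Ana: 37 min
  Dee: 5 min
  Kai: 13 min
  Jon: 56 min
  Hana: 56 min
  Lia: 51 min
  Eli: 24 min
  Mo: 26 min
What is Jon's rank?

Sorted (descending): 56, 56, 51, 37, 26, 24, 13, 5
The 2 values of 56 occupy positions 1–2 → each gets rank 1.
Jon has value 56 min → rank 1.

1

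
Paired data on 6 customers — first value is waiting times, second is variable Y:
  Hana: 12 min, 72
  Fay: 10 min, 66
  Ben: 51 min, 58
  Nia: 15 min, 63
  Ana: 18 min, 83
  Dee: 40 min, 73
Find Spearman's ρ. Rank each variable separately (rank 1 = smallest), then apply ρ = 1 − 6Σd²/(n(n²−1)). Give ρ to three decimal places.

Ranks of variable 1: 2, 1, 6, 3, 4, 5
Ranks of variable 2: 4, 3, 1, 2, 6, 5
d = r₁ − r₂: -2, -2, 5, 1, -2, 0
d²: 4, 4, 25, 1, 4, 0; Σd² = 38
ρ = 1 − 6·38/(6·35) = 1 − 228/210 = -0.086

-0.086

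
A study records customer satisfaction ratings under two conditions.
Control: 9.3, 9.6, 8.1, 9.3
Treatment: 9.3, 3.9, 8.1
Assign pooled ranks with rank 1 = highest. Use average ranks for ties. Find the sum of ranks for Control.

12.5

Sorted (descending): 9.6, 9.3, 9.3, 9.3, 8.1, 8.1, 3.9
The 3 values of 9.3 occupy positions 2–4 → average rank 3.
The 2 values of 8.1 occupy positions 5–6 → average rank (5+6)/2 = 5.5.
Control values → pooled ranks: 9.3→3, 9.6→1, 8.1→5.5, 9.3→3
Rank sum = 3 + 1 + 5.5 + 3 = 12.5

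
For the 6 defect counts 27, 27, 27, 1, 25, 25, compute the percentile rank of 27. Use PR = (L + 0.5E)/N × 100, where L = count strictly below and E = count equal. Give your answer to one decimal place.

75.0

N = 6.
Strictly below 27: 3. Equal to 27: 3.
PR = (3 + 0.5·3)/6 × 100 = 75.0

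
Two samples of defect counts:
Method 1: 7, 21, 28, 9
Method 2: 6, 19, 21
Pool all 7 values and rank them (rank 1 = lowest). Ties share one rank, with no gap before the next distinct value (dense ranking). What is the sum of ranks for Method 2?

10

Sorted (ascending): 6, 7, 9, 19, 21, 21, 28
The 2 values of 21 share dense rank 5.
Remaining distinct values take the next consecutive integers.
Method 2 values → pooled ranks: 6→1, 19→4, 21→5
Rank sum = 1 + 4 + 5 = 10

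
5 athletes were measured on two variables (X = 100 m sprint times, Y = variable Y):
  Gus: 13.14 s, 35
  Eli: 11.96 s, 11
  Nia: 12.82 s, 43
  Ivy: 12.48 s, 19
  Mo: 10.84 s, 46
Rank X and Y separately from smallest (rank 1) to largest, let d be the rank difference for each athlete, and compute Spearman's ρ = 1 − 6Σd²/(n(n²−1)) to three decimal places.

Ranks of variable 1: 5, 2, 4, 3, 1
Ranks of variable 2: 3, 1, 4, 2, 5
d = r₁ − r₂: 2, 1, 0, 1, -4
d²: 4, 1, 0, 1, 16; Σd² = 22
ρ = 1 − 6·22/(5·24) = 1 − 132/120 = -0.100

-0.100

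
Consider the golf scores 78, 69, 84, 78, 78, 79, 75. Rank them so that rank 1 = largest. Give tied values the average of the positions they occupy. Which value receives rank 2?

79

Sorted (descending): 84, 79, 78, 78, 78, 75, 69
The 3 values of 78 occupy positions 3–5 → average rank 4.
Rank 2 → value 79.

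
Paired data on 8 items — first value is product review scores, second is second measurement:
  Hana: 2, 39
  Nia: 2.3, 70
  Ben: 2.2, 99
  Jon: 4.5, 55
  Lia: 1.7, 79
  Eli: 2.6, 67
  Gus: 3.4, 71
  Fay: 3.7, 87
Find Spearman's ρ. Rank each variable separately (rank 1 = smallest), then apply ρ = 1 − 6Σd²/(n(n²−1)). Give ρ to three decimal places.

-0.095

Ranks of variable 1: 2, 4, 3, 8, 1, 5, 6, 7
Ranks of variable 2: 1, 4, 8, 2, 6, 3, 5, 7
d = r₁ − r₂: 1, 0, -5, 6, -5, 2, 1, 0
d²: 1, 0, 25, 36, 25, 4, 1, 0; Σd² = 92
ρ = 1 − 6·92/(8·63) = 1 − 552/504 = -0.095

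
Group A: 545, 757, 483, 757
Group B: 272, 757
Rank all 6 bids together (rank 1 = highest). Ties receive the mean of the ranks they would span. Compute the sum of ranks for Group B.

Sorted (descending): 757, 757, 757, 545, 483, 272
The 3 values of 757 occupy positions 1–3 → average rank 2.
Group B values → pooled ranks: 272→6, 757→2
Rank sum = 6 + 2 = 8

8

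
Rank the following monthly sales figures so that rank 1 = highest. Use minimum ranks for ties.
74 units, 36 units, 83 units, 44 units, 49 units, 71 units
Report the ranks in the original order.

Sorted (descending): 83, 74, 71, 49, 44, 36
No ties — each value takes its position as its rank.

2, 6, 1, 5, 4, 3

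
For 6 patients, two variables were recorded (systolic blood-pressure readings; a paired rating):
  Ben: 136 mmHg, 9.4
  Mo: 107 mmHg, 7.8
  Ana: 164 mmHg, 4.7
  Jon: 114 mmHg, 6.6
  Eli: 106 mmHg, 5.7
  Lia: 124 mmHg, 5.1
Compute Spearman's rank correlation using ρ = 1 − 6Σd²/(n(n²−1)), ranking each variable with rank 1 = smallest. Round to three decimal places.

-0.257

Ranks of variable 1: 5, 2, 6, 3, 1, 4
Ranks of variable 2: 6, 5, 1, 4, 3, 2
d = r₁ − r₂: -1, -3, 5, -1, -2, 2
d²: 1, 9, 25, 1, 4, 4; Σd² = 44
ρ = 1 − 6·44/(6·35) = 1 − 264/210 = -0.257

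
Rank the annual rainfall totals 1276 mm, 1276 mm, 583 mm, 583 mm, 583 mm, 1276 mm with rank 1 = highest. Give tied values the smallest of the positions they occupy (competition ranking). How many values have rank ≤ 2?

Sorted (descending): 1276, 1276, 1276, 583, 583, 583
The 3 values of 1276 occupy positions 1–3 → each gets rank 1.
The 3 values of 583 occupy positions 4–6 → each gets rank 4.
Ranks ≤ 2: {1, 1, 1} → 3 values.

3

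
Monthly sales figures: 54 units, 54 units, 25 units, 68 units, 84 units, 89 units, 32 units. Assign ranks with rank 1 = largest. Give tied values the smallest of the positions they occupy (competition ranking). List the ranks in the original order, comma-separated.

Sorted (descending): 89, 84, 68, 54, 54, 32, 25
The 2 values of 54 occupy positions 4–5 → each gets rank 4.

4, 4, 7, 3, 2, 1, 6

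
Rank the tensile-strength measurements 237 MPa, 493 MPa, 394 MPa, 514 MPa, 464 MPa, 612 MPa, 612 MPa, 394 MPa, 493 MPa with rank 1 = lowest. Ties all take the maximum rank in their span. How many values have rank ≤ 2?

Sorted (ascending): 237, 394, 394, 464, 493, 493, 514, 612, 612
The 2 values of 394 occupy positions 2–3 → each gets rank 3.
The 2 values of 493 occupy positions 5–6 → each gets rank 6.
The 2 values of 612 occupy positions 8–9 → each gets rank 9.
Ranks ≤ 2: {1} → 1 value.

1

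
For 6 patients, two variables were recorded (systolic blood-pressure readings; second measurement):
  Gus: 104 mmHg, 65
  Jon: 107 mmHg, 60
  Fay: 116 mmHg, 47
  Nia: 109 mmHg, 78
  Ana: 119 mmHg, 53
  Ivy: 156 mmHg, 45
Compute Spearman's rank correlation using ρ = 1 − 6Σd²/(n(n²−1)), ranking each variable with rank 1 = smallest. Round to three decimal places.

-0.771

Ranks of variable 1: 1, 2, 4, 3, 5, 6
Ranks of variable 2: 5, 4, 2, 6, 3, 1
d = r₁ − r₂: -4, -2, 2, -3, 2, 5
d²: 16, 4, 4, 9, 4, 25; Σd² = 62
ρ = 1 − 6·62/(6·35) = 1 − 372/210 = -0.771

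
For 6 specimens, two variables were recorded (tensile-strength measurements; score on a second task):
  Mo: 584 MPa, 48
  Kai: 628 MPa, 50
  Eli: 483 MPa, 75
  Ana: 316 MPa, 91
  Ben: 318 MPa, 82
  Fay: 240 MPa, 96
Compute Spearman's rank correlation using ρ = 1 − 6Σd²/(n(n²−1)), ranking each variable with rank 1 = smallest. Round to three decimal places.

Ranks of variable 1: 5, 6, 4, 2, 3, 1
Ranks of variable 2: 1, 2, 3, 5, 4, 6
d = r₁ − r₂: 4, 4, 1, -3, -1, -5
d²: 16, 16, 1, 9, 1, 25; Σd² = 68
ρ = 1 − 6·68/(6·35) = 1 − 408/210 = -0.943

-0.943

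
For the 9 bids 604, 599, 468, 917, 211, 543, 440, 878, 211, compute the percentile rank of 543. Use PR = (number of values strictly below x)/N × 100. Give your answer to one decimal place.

N = 9.
Strictly below 543: 4. Equal to 543: 1.
PR = 4/9 × 100 = 44.4

44.4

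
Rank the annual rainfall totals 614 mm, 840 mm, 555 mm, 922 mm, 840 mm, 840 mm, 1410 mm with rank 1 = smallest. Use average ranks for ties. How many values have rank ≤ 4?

Sorted (ascending): 555, 614, 840, 840, 840, 922, 1410
The 3 values of 840 occupy positions 3–5 → average rank 4.
Ranks ≤ 4: {1, 2, 4, 4, 4} → 5 values.

5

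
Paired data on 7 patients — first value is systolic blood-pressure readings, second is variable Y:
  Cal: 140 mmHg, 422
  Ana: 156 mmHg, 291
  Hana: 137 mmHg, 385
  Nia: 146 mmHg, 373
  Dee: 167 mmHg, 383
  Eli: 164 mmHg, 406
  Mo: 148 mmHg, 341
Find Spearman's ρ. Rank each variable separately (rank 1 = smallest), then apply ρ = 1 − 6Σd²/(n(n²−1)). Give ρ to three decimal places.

Ranks of variable 1: 2, 5, 1, 3, 7, 6, 4
Ranks of variable 2: 7, 1, 5, 3, 4, 6, 2
d = r₁ − r₂: -5, 4, -4, 0, 3, 0, 2
d²: 25, 16, 16, 0, 9, 0, 4; Σd² = 70
ρ = 1 − 6·70/(7·48) = 1 − 420/336 = -0.250

-0.250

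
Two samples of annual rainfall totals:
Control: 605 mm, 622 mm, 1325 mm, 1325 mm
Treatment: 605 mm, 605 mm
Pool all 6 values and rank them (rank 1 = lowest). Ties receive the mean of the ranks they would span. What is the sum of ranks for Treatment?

4

Sorted (ascending): 605, 605, 605, 622, 1325, 1325
The 3 values of 605 occupy positions 1–3 → average rank 2.
The 2 values of 1325 occupy positions 5–6 → average rank (5+6)/2 = 5.5.
Treatment values → pooled ranks: 605→2, 605→2
Rank sum = 2 + 2 = 4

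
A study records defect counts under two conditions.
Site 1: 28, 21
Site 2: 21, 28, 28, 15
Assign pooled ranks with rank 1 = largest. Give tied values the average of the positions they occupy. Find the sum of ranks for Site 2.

14.5

Sorted (descending): 28, 28, 28, 21, 21, 15
The 3 values of 28 occupy positions 1–3 → average rank 2.
The 2 values of 21 occupy positions 4–5 → average rank (4+5)/2 = 4.5.
Site 2 values → pooled ranks: 21→4.5, 28→2, 28→2, 15→6
Rank sum = 4.5 + 2 + 2 + 6 = 14.5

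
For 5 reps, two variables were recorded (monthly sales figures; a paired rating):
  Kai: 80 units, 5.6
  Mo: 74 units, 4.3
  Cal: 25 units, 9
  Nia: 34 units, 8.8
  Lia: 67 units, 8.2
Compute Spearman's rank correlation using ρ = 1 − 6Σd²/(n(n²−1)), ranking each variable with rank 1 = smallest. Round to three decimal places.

-0.900

Ranks of variable 1: 5, 4, 1, 2, 3
Ranks of variable 2: 2, 1, 5, 4, 3
d = r₁ − r₂: 3, 3, -4, -2, 0
d²: 9, 9, 16, 4, 0; Σd² = 38
ρ = 1 − 6·38/(5·24) = 1 − 228/120 = -0.900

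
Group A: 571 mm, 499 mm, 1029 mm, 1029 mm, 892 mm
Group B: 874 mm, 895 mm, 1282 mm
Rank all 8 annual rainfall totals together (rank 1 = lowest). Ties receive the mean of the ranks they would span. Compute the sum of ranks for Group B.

16

Sorted (ascending): 499, 571, 874, 892, 895, 1029, 1029, 1282
The 2 values of 1029 occupy positions 6–7 → average rank (6+7)/2 = 6.5.
Group B values → pooled ranks: 874→3, 895→5, 1282→8
Rank sum = 3 + 5 + 8 = 16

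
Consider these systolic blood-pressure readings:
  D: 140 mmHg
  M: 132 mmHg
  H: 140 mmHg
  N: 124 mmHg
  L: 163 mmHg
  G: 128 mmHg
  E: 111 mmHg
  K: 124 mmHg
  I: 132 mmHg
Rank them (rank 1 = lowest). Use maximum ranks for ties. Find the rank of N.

3

Sorted (ascending): 111, 124, 124, 128, 132, 132, 140, 140, 163
The 2 values of 124 occupy positions 2–3 → each gets rank 3.
The 2 values of 132 occupy positions 5–6 → each gets rank 6.
The 2 values of 140 occupy positions 7–8 → each gets rank 8.
N has value 124 mmHg → rank 3.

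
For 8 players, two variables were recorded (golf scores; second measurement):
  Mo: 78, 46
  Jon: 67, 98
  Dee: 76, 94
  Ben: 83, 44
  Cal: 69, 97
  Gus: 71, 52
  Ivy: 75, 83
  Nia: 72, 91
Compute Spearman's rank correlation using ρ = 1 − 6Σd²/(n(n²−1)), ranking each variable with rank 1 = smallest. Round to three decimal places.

-0.786

Ranks of variable 1: 7, 1, 6, 8, 2, 3, 5, 4
Ranks of variable 2: 2, 8, 6, 1, 7, 3, 4, 5
d = r₁ − r₂: 5, -7, 0, 7, -5, 0, 1, -1
d²: 25, 49, 0, 49, 25, 0, 1, 1; Σd² = 150
ρ = 1 − 6·150/(8·63) = 1 − 900/504 = -0.786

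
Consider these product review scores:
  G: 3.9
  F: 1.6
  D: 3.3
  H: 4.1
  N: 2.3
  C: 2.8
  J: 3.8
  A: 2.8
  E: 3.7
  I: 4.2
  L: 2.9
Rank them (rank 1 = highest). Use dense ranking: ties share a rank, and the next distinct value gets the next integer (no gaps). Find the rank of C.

Sorted (descending): 4.2, 4.1, 3.9, 3.8, 3.7, 3.3, 2.9, 2.8, 2.8, 2.3, 1.6
The 2 values of 2.8 share dense rank 8.
Remaining distinct values take the next consecutive integers.
C has value 2.8 → rank 8.

8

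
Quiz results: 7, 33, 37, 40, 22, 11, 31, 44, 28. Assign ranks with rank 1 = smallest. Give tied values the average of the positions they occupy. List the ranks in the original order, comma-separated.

1, 6, 7, 8, 3, 2, 5, 9, 4

Sorted (ascending): 7, 11, 22, 28, 31, 33, 37, 40, 44
No ties — each value takes its position as its rank.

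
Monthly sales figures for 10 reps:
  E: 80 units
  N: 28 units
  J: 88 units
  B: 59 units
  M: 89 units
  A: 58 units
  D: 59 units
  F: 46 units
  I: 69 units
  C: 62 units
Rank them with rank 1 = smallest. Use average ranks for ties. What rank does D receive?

4.5

Sorted (ascending): 28, 46, 58, 59, 59, 62, 69, 80, 88, 89
The 2 values of 59 occupy positions 4–5 → average rank (4+5)/2 = 4.5.
D has value 59 units → rank 4.5.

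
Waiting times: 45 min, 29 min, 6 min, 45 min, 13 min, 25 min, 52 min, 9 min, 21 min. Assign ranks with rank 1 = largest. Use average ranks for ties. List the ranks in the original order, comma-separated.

2.5, 4, 9, 2.5, 7, 5, 1, 8, 6

Sorted (descending): 52, 45, 45, 29, 25, 21, 13, 9, 6
The 2 values of 45 occupy positions 2–3 → average rank (2+3)/2 = 2.5.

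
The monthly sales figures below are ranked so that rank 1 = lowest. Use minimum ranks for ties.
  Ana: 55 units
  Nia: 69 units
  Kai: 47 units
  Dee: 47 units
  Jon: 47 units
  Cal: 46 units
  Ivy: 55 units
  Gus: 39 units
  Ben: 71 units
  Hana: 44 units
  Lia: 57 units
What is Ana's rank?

Sorted (ascending): 39, 44, 46, 47, 47, 47, 55, 55, 57, 69, 71
The 3 values of 47 occupy positions 4–6 → each gets rank 4.
The 2 values of 55 occupy positions 7–8 → each gets rank 7.
Ana has value 55 units → rank 7.

7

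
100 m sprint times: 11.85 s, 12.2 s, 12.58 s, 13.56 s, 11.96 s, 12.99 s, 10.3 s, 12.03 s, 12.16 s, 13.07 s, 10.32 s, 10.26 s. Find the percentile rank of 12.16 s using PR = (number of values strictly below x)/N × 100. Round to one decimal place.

N = 12.
Strictly below 12.16: 6. Equal to 12.16: 1.
PR = 6/12 × 100 = 50.0

50.0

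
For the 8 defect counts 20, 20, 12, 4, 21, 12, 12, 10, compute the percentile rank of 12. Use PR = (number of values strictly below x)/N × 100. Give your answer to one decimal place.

N = 8.
Strictly below 12: 2. Equal to 12: 3.
PR = 2/8 × 100 = 25.0

25.0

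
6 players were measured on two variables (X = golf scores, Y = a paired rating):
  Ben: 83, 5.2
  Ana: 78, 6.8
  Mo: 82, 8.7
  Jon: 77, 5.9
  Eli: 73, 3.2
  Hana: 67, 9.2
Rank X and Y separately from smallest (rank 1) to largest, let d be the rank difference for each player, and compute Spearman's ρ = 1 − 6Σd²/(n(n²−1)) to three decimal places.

Ranks of variable 1: 6, 4, 5, 3, 2, 1
Ranks of variable 2: 2, 4, 5, 3, 1, 6
d = r₁ − r₂: 4, 0, 0, 0, 1, -5
d²: 16, 0, 0, 0, 1, 25; Σd² = 42
ρ = 1 − 6·42/(6·35) = 1 − 252/210 = -0.200

-0.200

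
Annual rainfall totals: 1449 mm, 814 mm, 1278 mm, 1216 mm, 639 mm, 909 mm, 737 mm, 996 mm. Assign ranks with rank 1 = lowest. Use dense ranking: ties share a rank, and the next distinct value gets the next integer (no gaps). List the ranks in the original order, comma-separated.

Sorted (ascending): 639, 737, 814, 909, 996, 1216, 1278, 1449
No ties — each value takes its position as its rank.

8, 3, 7, 6, 1, 4, 2, 5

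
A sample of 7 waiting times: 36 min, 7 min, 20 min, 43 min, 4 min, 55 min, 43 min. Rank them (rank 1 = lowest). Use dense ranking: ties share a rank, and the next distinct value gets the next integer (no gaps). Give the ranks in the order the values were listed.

4, 2, 3, 5, 1, 6, 5

Sorted (ascending): 4, 7, 20, 36, 43, 43, 55
The 2 values of 43 share dense rank 5.
Remaining distinct values take the next consecutive integers.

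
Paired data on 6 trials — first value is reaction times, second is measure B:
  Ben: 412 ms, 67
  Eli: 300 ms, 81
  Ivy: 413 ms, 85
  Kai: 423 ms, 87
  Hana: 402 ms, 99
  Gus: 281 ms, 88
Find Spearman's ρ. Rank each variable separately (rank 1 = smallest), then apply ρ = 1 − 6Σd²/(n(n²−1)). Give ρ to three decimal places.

Ranks of variable 1: 4, 2, 5, 6, 3, 1
Ranks of variable 2: 1, 2, 3, 4, 6, 5
d = r₁ − r₂: 3, 0, 2, 2, -3, -4
d²: 9, 0, 4, 4, 9, 16; Σd² = 42
ρ = 1 − 6·42/(6·35) = 1 − 252/210 = -0.200

-0.200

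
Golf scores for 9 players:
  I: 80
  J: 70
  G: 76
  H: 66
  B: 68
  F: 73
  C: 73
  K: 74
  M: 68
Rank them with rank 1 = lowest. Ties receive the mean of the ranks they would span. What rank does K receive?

7

Sorted (ascending): 66, 68, 68, 70, 73, 73, 74, 76, 80
The 2 values of 68 occupy positions 2–3 → average rank (2+3)/2 = 2.5.
The 2 values of 73 occupy positions 5–6 → average rank (5+6)/2 = 5.5.
K has value 74 → rank 7.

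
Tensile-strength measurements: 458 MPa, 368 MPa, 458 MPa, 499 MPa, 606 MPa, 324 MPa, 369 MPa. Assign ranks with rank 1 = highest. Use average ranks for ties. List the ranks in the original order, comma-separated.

3.5, 6, 3.5, 2, 1, 7, 5

Sorted (descending): 606, 499, 458, 458, 369, 368, 324
The 2 values of 458 occupy positions 3–4 → average rank (3+4)/2 = 3.5.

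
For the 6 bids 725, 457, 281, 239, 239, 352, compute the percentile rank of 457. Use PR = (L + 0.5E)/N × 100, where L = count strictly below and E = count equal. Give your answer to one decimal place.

N = 6.
Strictly below 457: 4. Equal to 457: 1.
PR = (4 + 0.5·1)/6 × 100 = 75.0

75.0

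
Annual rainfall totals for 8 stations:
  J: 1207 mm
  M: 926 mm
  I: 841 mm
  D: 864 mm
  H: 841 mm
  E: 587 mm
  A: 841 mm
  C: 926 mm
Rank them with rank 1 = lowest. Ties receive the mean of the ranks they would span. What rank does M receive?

6.5

Sorted (ascending): 587, 841, 841, 841, 864, 926, 926, 1207
The 3 values of 841 occupy positions 2–4 → average rank 3.
The 2 values of 926 occupy positions 6–7 → average rank (6+7)/2 = 6.5.
M has value 926 mm → rank 6.5.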